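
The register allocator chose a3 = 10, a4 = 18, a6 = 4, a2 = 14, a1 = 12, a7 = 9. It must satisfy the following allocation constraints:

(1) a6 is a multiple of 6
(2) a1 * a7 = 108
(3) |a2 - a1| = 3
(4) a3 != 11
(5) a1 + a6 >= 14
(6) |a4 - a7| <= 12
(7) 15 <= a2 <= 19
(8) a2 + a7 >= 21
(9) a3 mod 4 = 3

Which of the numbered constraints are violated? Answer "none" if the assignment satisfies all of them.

(1) 4 = 6*0 + 4, so 6 does not divide 4 — does not hold.
(2) a1 * a7 = 12 * 9 = 108 — holds.
(3) |14 - 12| = 2, not 3 — does not hold.
(4) a3 = 10, and 10 ≠ 11 — holds.
(5) a1 + a6 = 12 + 4 = 16; 16 ≥ 14 — holds.
(6) |18 - 9| = 9; 9 ≤ 12 — holds.
(7) a2 = 14 is outside [15, 19] — does not hold.
(8) a2 + a7 = 14 + 9 = 23; 23 ≥ 21 — holds.
(9) 10 mod 4 = 2, not 3 — does not hold.

The assignment fails constraints 1, 3, 7, and 9.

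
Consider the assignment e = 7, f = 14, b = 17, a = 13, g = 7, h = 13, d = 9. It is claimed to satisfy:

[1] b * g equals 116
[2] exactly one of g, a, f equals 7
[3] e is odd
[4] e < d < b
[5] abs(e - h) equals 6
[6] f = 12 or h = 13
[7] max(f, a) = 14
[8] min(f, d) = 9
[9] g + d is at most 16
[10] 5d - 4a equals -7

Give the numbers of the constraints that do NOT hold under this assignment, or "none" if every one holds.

Constraint 1 is violated.

[1] b * g = 17 * 7 = 119, not 116 — violated.
[2] g=7, a=13, f=14; 1 of them equals 7 — satisfied.
[3] e = 7 is odd — satisfied.
[4] values 7 < 9 < 17 — satisfied.
[5] abs(7 - 13) = 6 — satisfied.
[6] f = 14 ≠ 12, but h = 13 = 13 (second disjunct) — satisfied.
[7] max(14, 13) = 14 — satisfied.
[8] min(14, 9) = 9 — satisfied.
[9] g + d = 7 + 9 = 16; 16 ≤ 16 — satisfied.
[10] 5d - 4a = 5(9) - 4(13) = -7 — satisfied.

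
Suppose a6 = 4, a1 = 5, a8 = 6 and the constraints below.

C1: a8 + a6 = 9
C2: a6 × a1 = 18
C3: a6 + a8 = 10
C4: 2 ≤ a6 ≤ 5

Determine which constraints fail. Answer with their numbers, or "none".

C1: a8 + a6 = 6 + 4 = 10, not 9 — violated.
C2: a6 × a1 = 4 × 5 = 20, not 18 — violated.
C3: a6 + a8 = 4 + 6 = 10 — OK.
C4: a6 = 4 lies in [2, 5] — OK.

No — constraints 1 and 2 are not satisfied.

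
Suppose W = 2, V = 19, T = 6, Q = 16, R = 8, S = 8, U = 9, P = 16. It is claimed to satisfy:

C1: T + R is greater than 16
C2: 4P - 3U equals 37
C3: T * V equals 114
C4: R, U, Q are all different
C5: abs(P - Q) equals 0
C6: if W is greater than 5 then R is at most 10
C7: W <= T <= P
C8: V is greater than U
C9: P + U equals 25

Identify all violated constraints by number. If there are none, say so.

The assignment fails constraint 1.

C1: T + R = 6 + 8 = 14; 14 ≤ 16, bound 16 not met — does not hold.
C2: 4P - 3U = 4(16) - 3(9) = 37 — holds.
C3: T * V = 6 * 19 = 114 — holds.
C4: values 8, 9, 16 are pairwise distinct — holds.
C5: abs(16 - 16) = 0 — holds.
C6: W = 2, not > 5; antecedent false, conditional vacuously true — holds.
C7: values 2 <= 6 <= 16 — holds.
C8: V = 19, U = 9; 19 > 9 — holds.
C9: P + U = 16 + 9 = 25 — holds.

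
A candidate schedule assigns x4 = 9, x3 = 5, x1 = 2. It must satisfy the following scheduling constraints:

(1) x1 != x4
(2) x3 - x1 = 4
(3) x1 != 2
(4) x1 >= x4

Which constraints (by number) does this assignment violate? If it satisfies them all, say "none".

(1) x1 = 2, x4 = 9; distinct — OK.
(2) x3 - x1 = 5 - 2 = 3, not 4 — violated.
(3) x1 = 2, but 2 is required to differ — violated.
(4) x1 = 2, x4 = 9; 2 < 9 (want ≥) — violated.

No — constraints 2, 3, and 4 are not satisfied.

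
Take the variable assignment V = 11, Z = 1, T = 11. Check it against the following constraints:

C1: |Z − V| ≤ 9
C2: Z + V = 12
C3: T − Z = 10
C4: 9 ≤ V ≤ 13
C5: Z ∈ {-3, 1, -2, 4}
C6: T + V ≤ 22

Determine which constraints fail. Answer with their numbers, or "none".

C1: |1 − 11| = 10; 10 > 9, exceeds bound 9 — does not hold.
C2: Z + V = 1 + 11 = 12 — holds.
C3: T − Z = 11 − 1 = 10 — holds.
C4: V = 11 lies in [9, 13] — holds.
C5: Z = 1 is in {-3, 1, -2, 4} — holds.
C6: T + V = 11 + 11 = 22; 22 ≤ 22 — holds.

No — constraint 1 is not satisfied.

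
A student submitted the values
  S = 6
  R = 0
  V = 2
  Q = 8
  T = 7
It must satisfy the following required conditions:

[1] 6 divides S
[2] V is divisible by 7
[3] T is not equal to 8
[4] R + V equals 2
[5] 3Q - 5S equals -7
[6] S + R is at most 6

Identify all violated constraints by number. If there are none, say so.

[1] 6 / 6 = 1, so 6 divides 6 — holds.
[2] 2 = 7*0 + 2, so 7 does not divide 2 — does not hold.
[3] T = 7, and 7 ≠ 8 — holds.
[4] R + V = 0 + 2 = 2 — holds.
[5] 3Q - 5S = 3(8) - 5(6) = -6, not -7 — does not hold.
[6] S + R = 6 + 0 = 6; 6 ≤ 6 — holds.

No — constraints 2, 5 are not satisfied.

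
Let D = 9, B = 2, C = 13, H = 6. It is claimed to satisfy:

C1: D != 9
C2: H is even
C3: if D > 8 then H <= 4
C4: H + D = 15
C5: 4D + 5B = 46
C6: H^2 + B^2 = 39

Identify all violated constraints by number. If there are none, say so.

Constraints 1, 3, and 6 are violated.

C1: D = 9, but 9 is required to differ — does not hold.
C2: H = 6 is even — holds.
C3: D = 9 > 8, so we need H ≤ 4; but H = 6 > 4 — does not hold.
C4: H + D = 6 + 9 = 15 — holds.
C5: 4D + 5B = 4(9) + 5(2) = 46 — holds.
C6: H^2 + B^2 = 6^2 + 2^2 = 36 + 4 = 40, not 39 — does not hold.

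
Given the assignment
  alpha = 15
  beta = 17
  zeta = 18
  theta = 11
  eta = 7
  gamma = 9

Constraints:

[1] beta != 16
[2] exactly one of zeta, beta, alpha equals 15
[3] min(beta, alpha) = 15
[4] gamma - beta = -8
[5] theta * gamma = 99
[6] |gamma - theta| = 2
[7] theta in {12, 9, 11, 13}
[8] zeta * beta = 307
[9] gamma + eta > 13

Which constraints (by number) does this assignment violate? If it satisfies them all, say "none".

[1] beta = 17, and 17 ≠ 16 — holds.
[2] zeta=18, beta=17, alpha=15; 1 of them equals 15 — holds.
[3] min(17, 15) = 15 — holds.
[4] gamma - beta = 9 - 17 = -8 — holds.
[5] theta * gamma = 11 * 9 = 99 — holds.
[6] |9 - 11| = 2 — holds.
[7] theta = 11 is in {12, 9, 11, 13} — holds.
[8] zeta * beta = 18 * 17 = 306, not 307 — fails.
[9] gamma + eta = 9 + 7 = 16; 16 > 13 — holds.

The assignment fails constraint 8.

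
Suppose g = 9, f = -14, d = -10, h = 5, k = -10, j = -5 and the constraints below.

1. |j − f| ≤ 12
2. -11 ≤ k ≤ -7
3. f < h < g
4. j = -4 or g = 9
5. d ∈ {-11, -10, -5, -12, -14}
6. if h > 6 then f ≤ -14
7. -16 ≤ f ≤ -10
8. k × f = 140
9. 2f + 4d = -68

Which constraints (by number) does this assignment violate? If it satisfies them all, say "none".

1. |-5 − (-14)| = 9; 9 ≤ 12  ✔
2. k = -10 lies in [-11, -7]  ✔
3. values -14 < 5 < 9  ✔
4. j = -5 ≠ -4, but g = 9 = 9 (second disjunct)  ✔
5. d = -10 is in {-11, -10, -5, -12, -14}  ✔
6. h = 5, not > 6; antecedent false, conditional vacuously true  ✔
7. f = -14 lies in [-16, -10]  ✔
8. k × f = -10 × (-14) = 140  ✔
9. 2f + 4d = 2(-14) + 4(-10) = -68  ✔

None — every constraint holds.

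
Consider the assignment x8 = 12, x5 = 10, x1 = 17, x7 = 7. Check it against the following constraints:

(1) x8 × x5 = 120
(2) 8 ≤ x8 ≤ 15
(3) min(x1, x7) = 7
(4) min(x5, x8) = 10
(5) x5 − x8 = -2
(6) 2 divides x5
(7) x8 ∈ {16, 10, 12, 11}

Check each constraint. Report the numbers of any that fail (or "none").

(1) x8 × x5 = 12 × 10 = 120 — holds.
(2) x8 = 12 lies in [8, 15] — holds.
(3) min(17, 7) = 7 — holds.
(4) min(10, 12) = 10 — holds.
(5) x5 − x8 = 10 − 12 = -2 — holds.
(6) 10 / 2 = 5, so 2 divides 10 — holds.
(7) x8 = 12 is in {16, 10, 12, 11} — holds.

None — every constraint holds.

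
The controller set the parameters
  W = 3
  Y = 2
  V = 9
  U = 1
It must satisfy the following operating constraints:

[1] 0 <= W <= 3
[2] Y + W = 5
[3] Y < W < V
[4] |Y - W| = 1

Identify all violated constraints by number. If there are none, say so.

The assignment satisfies every constraint.

[1] W = 3 lies in [0, 3]  true
[2] Y + W = 2 + 3 = 5  true
[3] values 2 < 3 < 9  true
[4] |2 - 3| = 1  true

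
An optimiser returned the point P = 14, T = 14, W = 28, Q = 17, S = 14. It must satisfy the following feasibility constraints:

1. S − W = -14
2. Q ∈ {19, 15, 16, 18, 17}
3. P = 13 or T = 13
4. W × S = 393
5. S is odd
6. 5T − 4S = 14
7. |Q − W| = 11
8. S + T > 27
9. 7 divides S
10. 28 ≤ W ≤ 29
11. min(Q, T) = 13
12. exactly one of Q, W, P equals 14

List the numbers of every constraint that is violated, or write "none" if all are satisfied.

1. S − W = 14 − 28 = -14 — holds.
2. Q = 17 is in {19, 15, 16, 18, 17} — holds.
3. P = 14 ≠ 13 and T = 14 ≠ 13; both disjuncts false — does not hold.
4. W × S = 28 × 14 = 392, not 393 — does not hold.
5. S = 14 is even — does not hold.
6. 5T − 4S = 5(14) − 4(14) = 14 — holds.
7. |17 − 28| = 11 — holds.
8. S + T = 14 + 14 = 28; 28 > 27 — holds.
9. 14 / 7 = 2, so 7 divides 14 — holds.
10. W = 28 lies in [28, 29] — holds.
11. min(17, 14) = 14, not 13 — does not hold.
12. Q=17, W=28, P=14; 1 of them equals 14 — holds.

The assignment fails constraints 3, 4, 5, 11.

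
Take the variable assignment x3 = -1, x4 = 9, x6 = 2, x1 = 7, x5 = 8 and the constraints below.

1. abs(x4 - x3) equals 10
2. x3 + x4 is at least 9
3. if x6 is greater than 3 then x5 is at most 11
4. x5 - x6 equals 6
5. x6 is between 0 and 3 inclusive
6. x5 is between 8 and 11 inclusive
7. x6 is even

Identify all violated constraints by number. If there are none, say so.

No — constraint 2 is not satisfied.

1. abs(9 - (-1)) = 10 — satisfied.
2. x3 + x4 = -1 + 9 = 8; 8 < 9, bound 9 not met — violated.
3. x6 = 2, not > 3; antecedent false, conditional vacuously true — satisfied.
4. x5 - x6 = 8 - 2 = 6 — satisfied.
5. x6 = 2 lies in [0, 3] — satisfied.
6. x5 = 8 lies in [8, 11] — satisfied.
7. x6 = 2 is even — satisfied.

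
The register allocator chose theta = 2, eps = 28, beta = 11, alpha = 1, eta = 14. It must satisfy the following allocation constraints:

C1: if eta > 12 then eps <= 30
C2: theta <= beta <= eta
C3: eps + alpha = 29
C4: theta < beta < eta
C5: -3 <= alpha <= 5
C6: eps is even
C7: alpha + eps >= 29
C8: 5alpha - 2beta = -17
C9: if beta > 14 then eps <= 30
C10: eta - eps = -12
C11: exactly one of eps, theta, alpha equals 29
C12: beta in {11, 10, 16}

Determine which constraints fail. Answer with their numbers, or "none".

Violated: 10 and 11.

C1: eta = 14 > 12, so we need eps ≤ 30; eps = 28 ≤ 30 — satisfied.
C2: values 2 <= 11 <= 14 — satisfied.
C3: eps + alpha = 28 + 1 = 29 — satisfied.
C4: values 2 < 11 < 14 — satisfied.
C5: alpha = 1 lies in [-3, 5] — satisfied.
C6: eps = 28 is even — satisfied.
C7: alpha + eps = 1 + 28 = 29; 29 ≥ 29 — satisfied.
C8: 5alpha - 2beta = 5(1) - 2(11) = -17 — satisfied.
C9: beta = 11, not > 14; antecedent false, conditional vacuously true — satisfied.
C10: eta - eps = 14 - 28 = -14, not -12 — violated.
C11: eps=28, theta=2, alpha=1; 0 of them equal 29, not exactly one — violated.
C12: beta = 11 is in {11, 10, 16} — satisfied.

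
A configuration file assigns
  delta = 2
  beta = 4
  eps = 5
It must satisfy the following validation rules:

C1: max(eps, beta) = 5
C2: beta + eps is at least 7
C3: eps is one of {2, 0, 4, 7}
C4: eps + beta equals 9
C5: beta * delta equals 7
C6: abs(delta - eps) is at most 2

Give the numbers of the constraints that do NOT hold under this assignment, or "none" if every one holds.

No — constraints 3, 5, and 6 are not satisfied.

C1: max(5, 4) = 5 — OK.
C2: beta + eps = 4 + 5 = 9; 9 ≥ 7 — OK.
C3: eps = 5 is not in {2, 0, 4, 7} — violated.
C4: eps + beta = 5 + 4 = 9 — OK.
C5: beta * delta = 4 * 2 = 8, not 7 — violated.
C6: abs(2 - 5) = 3; 3 > 2, exceeds bound 2 — violated.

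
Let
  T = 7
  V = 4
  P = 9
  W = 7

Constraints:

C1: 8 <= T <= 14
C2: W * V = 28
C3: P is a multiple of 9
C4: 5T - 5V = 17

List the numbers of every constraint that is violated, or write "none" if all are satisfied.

Violated: 1, 4.

C1: T = 7 is outside [8, 14]  ✗
C2: W * V = 7 * 4 = 28  ✓
C3: 9 / 9 = 1, so 9 divides 9  ✓
C4: 5T - 5V = 5(7) - 5(4) = 15, not 17  ✗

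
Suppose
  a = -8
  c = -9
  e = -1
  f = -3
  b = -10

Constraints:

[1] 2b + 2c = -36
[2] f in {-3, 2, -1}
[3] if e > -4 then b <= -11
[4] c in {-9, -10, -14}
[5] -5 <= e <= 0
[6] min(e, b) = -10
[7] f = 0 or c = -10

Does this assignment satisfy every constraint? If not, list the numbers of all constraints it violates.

[1] 2b + 2c = 2(-10) + 2(-9) = -38, not -36 — violated.
[2] f = -3 is in {-3, 2, -1} — satisfied.
[3] e = -1 > -4, so we need b ≤ -11; but b = -10 > -11 — violated.
[4] c = -9 is in {-9, -10, -14} — satisfied.
[5] e = -1 lies in [-5, 0] — satisfied.
[6] min(-1, -10) = -10 — satisfied.
[7] f = -3 ≠ 0 and c = -9 ≠ -10; both disjuncts false — violated.

Violated: 1, 3, 7.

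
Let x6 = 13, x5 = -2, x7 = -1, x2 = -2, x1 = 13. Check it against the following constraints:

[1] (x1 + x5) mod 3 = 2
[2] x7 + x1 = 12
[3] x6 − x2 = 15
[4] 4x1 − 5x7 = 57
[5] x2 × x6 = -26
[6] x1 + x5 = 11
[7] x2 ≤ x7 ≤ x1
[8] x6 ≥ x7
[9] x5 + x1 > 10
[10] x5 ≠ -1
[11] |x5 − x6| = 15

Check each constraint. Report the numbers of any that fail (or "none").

[1] x1 + x5 = 11; 11 mod 3 = 2 — OK.
[2] x7 + x1 = -1 + 13 = 12 — OK.
[3] x6 − x2 = 13 − (-2) = 15 — OK.
[4] 4x1 − 5x7 = 4(13) − 5(-1) = 57 — OK.
[5] x2 × x6 = -2 × 13 = -26 — OK.
[6] x1 + x5 = 13 + (-2) = 11 — OK.
[7] values -2 ≤ -1 ≤ 13 — OK.
[8] x6 = 13, x7 = -1; 13 ≥ -1 — OK.
[9] x5 + x1 = -2 + 13 = 11; 11 > 10 — OK.
[10] x5 = -2, and -2 ≠ -1 — OK.
[11] |-2 − 13| = 15 — OK.

No violations.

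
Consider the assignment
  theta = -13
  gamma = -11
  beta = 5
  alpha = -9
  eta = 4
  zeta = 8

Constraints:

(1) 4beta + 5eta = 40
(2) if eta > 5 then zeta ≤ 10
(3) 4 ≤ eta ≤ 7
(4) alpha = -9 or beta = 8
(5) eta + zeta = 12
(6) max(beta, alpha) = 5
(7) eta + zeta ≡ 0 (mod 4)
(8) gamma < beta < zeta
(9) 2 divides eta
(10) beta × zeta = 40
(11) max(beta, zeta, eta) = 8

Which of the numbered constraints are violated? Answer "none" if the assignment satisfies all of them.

(1) 4beta + 5eta = 4(5) + 5(4) = 40 — OK.
(2) eta = 4, not > 5; antecedent false, conditional vacuously true — OK.
(3) eta = 4 lies in [4, 7] — OK.
(4) alpha = -9 = -9 (first disjunct) — OK.
(5) eta + zeta = 4 + 8 = 12 — OK.
(6) max(5, -9) = 5 — OK.
(7) eta + zeta = 12; 12 mod 4 = 0 — OK.
(8) values -11 < 5 < 8 — OK.
(9) 4 / 2 = 2, so 2 divides 4 — OK.
(10) beta × zeta = 5 × 8 = 40 — OK.
(11) max(5, 8, 4) = 8 — OK.

The assignment satisfies every constraint.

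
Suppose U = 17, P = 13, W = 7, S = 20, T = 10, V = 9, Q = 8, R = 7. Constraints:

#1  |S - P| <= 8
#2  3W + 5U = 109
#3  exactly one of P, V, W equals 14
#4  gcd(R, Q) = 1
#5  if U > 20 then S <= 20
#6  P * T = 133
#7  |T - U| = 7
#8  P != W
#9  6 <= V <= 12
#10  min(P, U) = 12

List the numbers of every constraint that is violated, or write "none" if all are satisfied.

The assignment fails constraints 2, 3, 6, and 10.

#1 |20 - 13| = 7; 7 ≤ 8  holds
#2 3W + 5U = 3(7) + 5(17) = 106, not 109  fails
#3 P=13, V=9, W=7; 0 of them equal 14, not exactly one  fails
#4 gcd(7, 8) = 1  holds
#5 U = 17, not > 20; antecedent false, conditional vacuously true  holds
#6 P * T = 13 * 10 = 130, not 133  fails
#7 |10 - 17| = 7  holds
#8 P = 13, W = 7; distinct  holds
#9 V = 9 lies in [6, 12]  holds
#10 min(13, 17) = 13, not 12  fails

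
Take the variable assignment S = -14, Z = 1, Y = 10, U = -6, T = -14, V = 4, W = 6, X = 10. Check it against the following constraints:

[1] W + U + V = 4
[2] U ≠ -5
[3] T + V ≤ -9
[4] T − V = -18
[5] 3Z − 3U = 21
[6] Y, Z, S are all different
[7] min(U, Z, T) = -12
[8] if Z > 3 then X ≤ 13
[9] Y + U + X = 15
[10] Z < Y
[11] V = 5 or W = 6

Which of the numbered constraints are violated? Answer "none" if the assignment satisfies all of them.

Constraints 7, 9 do not hold.

[1] W + U + V = 6 + (-6) + 4 = 4 — holds.
[2] U = -6, and -6 ≠ -5 — holds.
[3] T + V = -14 + 4 = -10; -10 ≤ -9 — holds.
[4] T − V = -14 − 4 = -18 — holds.
[5] 3Z − 3U = 3(1) − 3(-6) = 21 — holds.
[6] values 10, 1, -14 are pairwise distinct — holds.
[7] min(-6, 1, -14) = -14, not -12 — fails.
[8] Z = 1, not > 3; antecedent false, conditional vacuously true — holds.
[9] Y + U + X = 10 + (-6) + 10 = 14, not 15 — fails.
[10] Z = 1, Y = 10; 1 < 10 — holds.
[11] V = 4 ≠ 5, but W = 6 = 6 (second disjunct) — holds.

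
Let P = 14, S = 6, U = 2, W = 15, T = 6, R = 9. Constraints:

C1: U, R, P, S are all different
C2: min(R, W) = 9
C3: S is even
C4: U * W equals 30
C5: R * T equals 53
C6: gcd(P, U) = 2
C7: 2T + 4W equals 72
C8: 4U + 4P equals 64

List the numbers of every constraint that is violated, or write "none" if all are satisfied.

C1: values 2, 9, 14, 6 are pairwise distinct — holds.
C2: min(9, 15) = 9 — holds.
C3: S = 6 is even — holds.
C4: U * W = 2 * 15 = 30 — holds.
C5: R * T = 9 * 6 = 54, not 53 — does not hold.
C6: gcd(14, 2) = 2 — holds.
C7: 2T + 4W = 2(6) + 4(15) = 72 — holds.
C8: 4U + 4P = 4(2) + 4(14) = 64 — holds.

The assignment fails constraint 5.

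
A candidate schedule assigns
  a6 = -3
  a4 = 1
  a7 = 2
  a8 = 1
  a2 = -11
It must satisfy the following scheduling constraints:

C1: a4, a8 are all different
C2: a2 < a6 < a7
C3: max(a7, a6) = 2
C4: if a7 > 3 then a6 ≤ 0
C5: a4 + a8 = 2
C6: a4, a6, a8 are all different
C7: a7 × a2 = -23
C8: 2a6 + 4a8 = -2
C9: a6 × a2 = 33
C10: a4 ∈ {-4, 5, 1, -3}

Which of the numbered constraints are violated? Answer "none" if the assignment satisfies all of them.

Constraints 1, 6, and 7 do not hold.

C1: a4 = a8 = 1, not all different — does not hold.
C2: values -11 < -3 < 2 — holds.
C3: max(2, -3) = 2 — holds.
C4: a7 = 2, not > 3; antecedent false, conditional vacuously true — holds.
C5: a4 + a8 = 1 + 1 = 2 — holds.
C6: a4 = a8 = 1, not all different — does not hold.
C7: a7 × a2 = 2 × (-11) = -22, not -23 — does not hold.
C8: 2a6 + 4a8 = 2(-3) + 4(1) = -2 — holds.
C9: a6 × a2 = -3 × (-11) = 33 — holds.
C10: a4 = 1 is in {-4, 5, 1, -3} — holds.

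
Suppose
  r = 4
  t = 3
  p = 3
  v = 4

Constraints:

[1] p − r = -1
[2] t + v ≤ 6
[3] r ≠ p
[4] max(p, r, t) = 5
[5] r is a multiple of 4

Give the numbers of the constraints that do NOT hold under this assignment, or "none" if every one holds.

[1] p − r = 3 − 4 = -1 — OK.
[2] t + v = 3 + 4 = 7; 7 > 6, bound 6 not met — violated.
[3] r = 4, p = 3; distinct — OK.
[4] max(3, 4, 3) = 4, not 5 — violated.
[5] 4 / 4 = 1, so 4 divides 4 — OK.

Constraints 2 and 4 are violated.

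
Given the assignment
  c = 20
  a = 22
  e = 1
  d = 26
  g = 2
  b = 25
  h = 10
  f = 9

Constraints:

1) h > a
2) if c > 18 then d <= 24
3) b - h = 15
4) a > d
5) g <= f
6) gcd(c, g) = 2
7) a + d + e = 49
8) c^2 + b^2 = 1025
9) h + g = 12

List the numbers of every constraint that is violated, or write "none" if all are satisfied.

No — constraints 1, 2, 4 are not satisfied.

1) h = 10, a = 22; 10 ≤ 22 (want >) — violated.
2) c = 20 > 18, so we need d ≤ 24; but d = 26 > 24 — violated.
3) b - h = 25 - 10 = 15 — OK.
4) a = 22, d = 26; 22 ≤ 26 (want >) — violated.
5) g = 2, f = 9; 2 ≤ 9 — OK.
6) gcd(20, 2) = 2 — OK.
7) a + d + e = 22 + 26 + 1 = 49 — OK.
8) c^2 + b^2 = 20^2 + 25^2 = 400 + 625 = 1025 — OK.
9) h + g = 10 + 2 = 12 — OK.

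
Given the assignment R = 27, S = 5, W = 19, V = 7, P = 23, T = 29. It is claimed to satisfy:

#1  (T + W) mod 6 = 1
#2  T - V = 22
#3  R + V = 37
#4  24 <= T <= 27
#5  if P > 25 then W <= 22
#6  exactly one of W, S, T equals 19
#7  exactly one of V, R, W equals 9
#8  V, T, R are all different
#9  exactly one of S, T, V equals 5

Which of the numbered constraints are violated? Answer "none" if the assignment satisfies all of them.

#1 T + W = 48; 48 mod 6 = 0, not 1 — fails.
#2 T - V = 29 - 7 = 22 — holds.
#3 R + V = 27 + 7 = 34, not 37 — fails.
#4 T = 29 is outside [24, 27] — fails.
#5 P = 23, not > 25; antecedent false, conditional vacuously true — holds.
#6 W=19, S=5, T=29; 1 of them equals 19 — holds.
#7 V=7, R=27, W=19; 0 of them equal 9, not exactly one — fails.
#8 values 7, 29, 27 are pairwise distinct — holds.
#9 S=5, T=29, V=7; 1 of them equals 5 — holds.

Violated: 1, 3, 4, and 7.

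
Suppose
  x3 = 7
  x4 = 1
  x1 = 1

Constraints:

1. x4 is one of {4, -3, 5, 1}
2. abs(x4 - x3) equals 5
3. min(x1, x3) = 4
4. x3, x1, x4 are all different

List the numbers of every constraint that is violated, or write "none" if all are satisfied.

No — constraints 2, 3, and 4 are not satisfied.

1. x4 = 1 is in {4, -3, 5, 1} — OK.
2. abs(1 - 7) = 6, not 5 — violated.
3. min(1, 7) = 1, not 4 — violated.
4. x1 = x4 = 1, not all different — violated.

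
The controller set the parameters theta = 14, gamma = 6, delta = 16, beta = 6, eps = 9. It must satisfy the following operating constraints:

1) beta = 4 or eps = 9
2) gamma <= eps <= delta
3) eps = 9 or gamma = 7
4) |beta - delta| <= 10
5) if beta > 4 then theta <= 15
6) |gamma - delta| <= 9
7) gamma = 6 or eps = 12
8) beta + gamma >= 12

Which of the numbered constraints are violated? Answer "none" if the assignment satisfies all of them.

1) beta = 6 ≠ 4, but eps = 9 = 9 (second disjunct) — OK.
2) values 6 <= 9 <= 16 — OK.
3) eps = 9 = 9 (first disjunct) — OK.
4) |6 - 16| = 10; 10 ≤ 10 — OK.
5) beta = 6 > 4, so we need theta ≤ 15; theta = 14 ≤ 15 — OK.
6) |6 - 16| = 10; 10 > 9, exceeds bound 9 — violated.
7) gamma = 6 = 6 (first disjunct) — OK.
8) beta + gamma = 6 + 6 = 12; 12 ≥ 12 — OK.

No — constraint 6 is not satisfied.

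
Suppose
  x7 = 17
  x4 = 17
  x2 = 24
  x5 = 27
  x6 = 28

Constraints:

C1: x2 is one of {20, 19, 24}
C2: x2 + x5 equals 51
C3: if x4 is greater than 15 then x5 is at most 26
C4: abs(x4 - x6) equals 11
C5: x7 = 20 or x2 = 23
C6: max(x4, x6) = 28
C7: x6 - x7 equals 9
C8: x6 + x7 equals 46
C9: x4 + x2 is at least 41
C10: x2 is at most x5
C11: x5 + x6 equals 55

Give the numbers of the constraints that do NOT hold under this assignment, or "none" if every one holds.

The assignment fails constraints 3, 5, 7, 8.

C1: x2 = 24 is in {20, 19, 24} — holds.
C2: x2 + x5 = 24 + 27 = 51 — holds.
C3: x4 = 17 > 15, so we need x5 ≤ 26; but x5 = 27 > 26 — does not hold.
C4: abs(17 - 28) = 11 — holds.
C5: x7 = 17 ≠ 20 and x2 = 24 ≠ 23; both disjuncts false — does not hold.
C6: max(17, 28) = 28 — holds.
C7: x6 - x7 = 28 - 17 = 11, not 9 — does not hold.
C8: x6 + x7 = 28 + 17 = 45, not 46 — does not hold.
C9: x4 + x2 = 17 + 24 = 41; 41 ≥ 41 — holds.
C10: x2 = 24, x5 = 27; 24 ≤ 27 — holds.
C11: x5 + x6 = 27 + 28 = 55 — holds.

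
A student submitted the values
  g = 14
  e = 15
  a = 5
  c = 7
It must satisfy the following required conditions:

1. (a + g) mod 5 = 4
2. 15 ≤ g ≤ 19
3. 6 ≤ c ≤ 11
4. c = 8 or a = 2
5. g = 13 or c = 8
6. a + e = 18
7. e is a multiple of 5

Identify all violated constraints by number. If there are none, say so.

The assignment fails constraints 2, 4, 5, and 6.

1. a + g = 19; 19 mod 5 = 4 — holds.
2. g = 14 is outside [15, 19] — fails.
3. c = 7 lies in [6, 11] — holds.
4. c = 7 ≠ 8 and a = 5 ≠ 2; both disjuncts false — fails.
5. g = 14 ≠ 13 and c = 7 ≠ 8; both disjuncts false — fails.
6. a + e = 5 + 15 = 20, not 18 — fails.
7. 15 / 5 = 3, so 5 divides 15 — holds.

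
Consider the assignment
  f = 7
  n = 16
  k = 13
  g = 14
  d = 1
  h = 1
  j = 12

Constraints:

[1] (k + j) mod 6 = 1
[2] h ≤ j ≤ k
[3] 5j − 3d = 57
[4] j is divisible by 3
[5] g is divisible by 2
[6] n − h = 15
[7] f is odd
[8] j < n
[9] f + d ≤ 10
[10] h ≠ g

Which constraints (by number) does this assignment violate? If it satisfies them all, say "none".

The assignment satisfies every constraint.

[1] k + j = 25; 25 mod 6 = 1 — holds.
[2] values 1 ≤ 12 ≤ 13 — holds.
[3] 5j − 3d = 5(12) − 3(1) = 57 — holds.
[4] 12 / 3 = 4, so 3 divides 12 — holds.
[5] 14 / 2 = 7, so 2 divides 14 — holds.
[6] n − h = 16 − 1 = 15 — holds.
[7] f = 7 is odd — holds.
[8] j = 12, n = 16; 12 < 16 — holds.
[9] f + d = 7 + 1 = 8; 8 ≤ 10 — holds.
[10] h = 1, g = 14; distinct — holds.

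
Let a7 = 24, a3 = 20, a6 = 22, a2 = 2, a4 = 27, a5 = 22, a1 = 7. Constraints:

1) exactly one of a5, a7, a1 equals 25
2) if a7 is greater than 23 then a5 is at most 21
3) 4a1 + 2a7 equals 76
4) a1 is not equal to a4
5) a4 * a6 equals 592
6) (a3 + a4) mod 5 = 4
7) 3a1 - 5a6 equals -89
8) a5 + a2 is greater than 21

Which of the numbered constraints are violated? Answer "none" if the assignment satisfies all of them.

1) a5=22, a7=24, a1=7; 0 of them equal 25, not exactly one — violated.
2) a7 = 24 > 23, so we need a5 ≤ 21; but a5 = 22 > 21 — violated.
3) 4a1 + 2a7 = 4(7) + 2(24) = 76 — satisfied.
4) a1 = 7, a4 = 27; distinct — satisfied.
5) a4 * a6 = 27 * 22 = 594, not 592 — violated.
6) a3 + a4 = 47; 47 mod 5 = 2, not 4 — violated.
7) 3a1 - 5a6 = 3(7) - 5(22) = -89 — satisfied.
8) a5 + a2 = 22 + 2 = 24; 24 > 21 — satisfied.

Constraints 1, 2, 5, and 6 are violated.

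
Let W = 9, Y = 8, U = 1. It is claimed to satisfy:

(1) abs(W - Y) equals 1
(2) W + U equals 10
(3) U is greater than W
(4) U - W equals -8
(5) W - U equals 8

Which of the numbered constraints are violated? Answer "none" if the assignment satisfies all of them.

(1) abs(9 - 8) = 1 — holds.
(2) W + U = 9 + 1 = 10 — holds.
(3) U = 1, W = 9; 1 ≤ 9 (want >) — fails.
(4) U - W = 1 - 9 = -8 — holds.
(5) W - U = 9 - 1 = 8 — holds.

No — constraint 3 is not satisfied.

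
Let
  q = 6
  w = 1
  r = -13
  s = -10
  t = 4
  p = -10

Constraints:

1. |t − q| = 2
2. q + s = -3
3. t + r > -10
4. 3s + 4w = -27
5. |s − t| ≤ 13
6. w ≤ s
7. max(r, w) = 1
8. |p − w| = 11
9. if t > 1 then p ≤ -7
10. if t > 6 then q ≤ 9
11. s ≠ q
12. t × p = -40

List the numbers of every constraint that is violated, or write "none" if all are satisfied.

Constraints 2, 4, 5, and 6 do not hold.

1. |4 − 6| = 2  ✓
2. q + s = 6 + (-10) = -4, not -3  ✗
3. t + r = 4 + (-13) = -9; -9 > -10  ✓
4. 3s + 4w = 3(-10) + 4(1) = -26, not -27  ✗
5. |-10 − 4| = 14; 14 > 13, exceeds bound 13  ✗
6. w = 1, s = -10; 1 > -10 (want ≤)  ✗
7. max(-13, 1) = 1  ✓
8. |-10 − 1| = 11  ✓
9. t = 4 > 1, so we need p ≤ -7; p = -10 ≤ -7  ✓
10. t = 4, not > 6; antecedent false, conditional vacuously true  ✓
11. s = -10, q = 6; distinct  ✓
12. t × p = 4 × (-10) = -40  ✓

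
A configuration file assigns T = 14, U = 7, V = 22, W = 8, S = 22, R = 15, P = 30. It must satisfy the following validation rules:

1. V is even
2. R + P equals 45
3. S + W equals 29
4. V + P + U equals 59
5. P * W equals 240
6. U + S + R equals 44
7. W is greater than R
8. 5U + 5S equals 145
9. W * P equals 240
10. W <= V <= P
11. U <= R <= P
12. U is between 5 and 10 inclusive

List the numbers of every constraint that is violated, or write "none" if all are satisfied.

1. V = 22 is even — holds.
2. R + P = 15 + 30 = 45 — holds.
3. S + W = 22 + 8 = 30, not 29 — does not hold.
4. V + P + U = 22 + 30 + 7 = 59 — holds.
5. P * W = 30 * 8 = 240 — holds.
6. U + S + R = 7 + 22 + 15 = 44 — holds.
7. W = 8, R = 15; 8 ≤ 15 (want >) — does not hold.
8. 5U + 5S = 5(7) + 5(22) = 145 — holds.
9. W * P = 8 * 30 = 240 — holds.
10. values 8 <= 22 <= 30 — holds.
11. values 7 <= 15 <= 30 — holds.
12. U = 7 lies in [5, 10] — holds.

Constraints 3, 7 do not hold.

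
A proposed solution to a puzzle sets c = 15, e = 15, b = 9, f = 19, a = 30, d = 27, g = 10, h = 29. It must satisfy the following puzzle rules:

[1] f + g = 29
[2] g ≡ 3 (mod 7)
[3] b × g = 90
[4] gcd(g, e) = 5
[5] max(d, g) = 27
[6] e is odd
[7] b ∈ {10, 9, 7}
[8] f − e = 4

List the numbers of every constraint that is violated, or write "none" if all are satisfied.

The assignment satisfies every constraint.

[1] f + g = 19 + 10 = 29 — holds.
[2] 10 mod 7 = 3 — holds.
[3] b × g = 9 × 10 = 90 — holds.
[4] gcd(10, 15) = 5 — holds.
[5] max(27, 10) = 27 — holds.
[6] e = 15 is odd — holds.
[7] b = 9 is in {10, 9, 7} — holds.
[8] f − e = 19 − 15 = 4 — holds.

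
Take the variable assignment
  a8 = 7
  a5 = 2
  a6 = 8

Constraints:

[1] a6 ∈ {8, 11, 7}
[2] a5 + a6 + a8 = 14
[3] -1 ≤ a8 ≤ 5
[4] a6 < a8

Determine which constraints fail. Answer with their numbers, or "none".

Violated: 2, 3, and 4.

[1] a6 = 8 is in {8, 11, 7}  holds
[2] a5 + a6 + a8 = 2 + 8 + 7 = 17, not 14  fails
[3] a8 = 7 is outside [-1, 5]  fails
[4] a6 = 8, a8 = 7; 8 ≥ 7 (want <)  fails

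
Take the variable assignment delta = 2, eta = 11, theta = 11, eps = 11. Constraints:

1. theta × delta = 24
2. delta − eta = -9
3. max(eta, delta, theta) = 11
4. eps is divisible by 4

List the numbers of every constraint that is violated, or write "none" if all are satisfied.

1. theta × delta = 11 × 2 = 22, not 24  FAIL
2. delta − eta = 2 − 11 = -9  OK
3. max(11, 2, 11) = 11  OK
4. 11 = 4×2 + 3, so 4 does not divide 11  FAIL

Constraints 1 and 4 do not hold.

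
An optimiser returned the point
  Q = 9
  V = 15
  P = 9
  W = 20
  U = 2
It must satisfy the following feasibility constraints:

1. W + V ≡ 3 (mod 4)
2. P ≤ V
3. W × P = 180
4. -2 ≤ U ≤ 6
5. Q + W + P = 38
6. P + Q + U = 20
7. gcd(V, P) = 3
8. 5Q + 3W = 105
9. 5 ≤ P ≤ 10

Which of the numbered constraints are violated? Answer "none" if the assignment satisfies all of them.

None — every constraint holds.

1. W + V = 35; 35 mod 4 = 3  holds
2. P = 9, V = 15; 9 ≤ 15  holds
3. W × P = 20 × 9 = 180  holds
4. U = 2 lies in [-2, 6]  holds
5. Q + W + P = 9 + 20 + 9 = 38  holds
6. P + Q + U = 9 + 9 + 2 = 20  holds
7. gcd(15, 9) = 3  holds
8. 5Q + 3W = 5(9) + 3(20) = 105  holds
9. P = 9 lies in [5, 10]  holds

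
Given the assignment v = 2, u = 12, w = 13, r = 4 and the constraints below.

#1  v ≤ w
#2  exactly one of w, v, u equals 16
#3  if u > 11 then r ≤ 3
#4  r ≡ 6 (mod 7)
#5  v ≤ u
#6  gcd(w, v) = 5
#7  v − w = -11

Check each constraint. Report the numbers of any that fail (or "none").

No — constraints 2, 3, 4, and 6 are not satisfied.

#1 v = 2, w = 13; 2 ≤ 13 — holds.
#2 w=13, v=2, u=12; 0 of them equal 16, not exactly one — does not hold.
#3 u = 12 > 11, so we need r ≤ 3; but r = 4 > 3 — does not hold.
#4 4 mod 7 = 4, not 6 — does not hold.
#5 v = 2, u = 12; 2 ≤ 12 — holds.
#6 gcd(13, 2) = 1, not 5 — does not hold.
#7 v − w = 2 − 13 = -11 — holds.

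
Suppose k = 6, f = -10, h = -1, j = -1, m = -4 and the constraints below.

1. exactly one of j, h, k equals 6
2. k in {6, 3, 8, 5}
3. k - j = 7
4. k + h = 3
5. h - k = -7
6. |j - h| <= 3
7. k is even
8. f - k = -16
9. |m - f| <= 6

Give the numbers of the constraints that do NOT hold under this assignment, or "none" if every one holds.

No — constraint 4 is not satisfied.

1. j=-1, h=-1, k=6; 1 of them equals 6  OK
2. k = 6 is in {6, 3, 8, 5}  OK
3. k - j = 6 - (-1) = 7  OK
4. k + h = 6 + (-1) = 5, not 3  FAIL
5. h - k = -1 - 6 = -7  OK
6. |-1 - (-1)| = 0; 0 ≤ 3  OK
7. k = 6 is even  OK
8. f - k = -10 - 6 = -16  OK
9. |-4 - (-10)| = 6; 6 ≤ 6  OK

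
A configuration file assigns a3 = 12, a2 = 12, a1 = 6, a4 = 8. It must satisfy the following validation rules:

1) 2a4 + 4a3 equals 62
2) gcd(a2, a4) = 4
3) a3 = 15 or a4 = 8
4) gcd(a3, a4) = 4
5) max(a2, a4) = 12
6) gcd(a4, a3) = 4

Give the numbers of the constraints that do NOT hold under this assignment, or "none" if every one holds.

1) 2a4 + 4a3 = 2(8) + 4(12) = 64, not 62 — does not hold.
2) gcd(12, 8) = 4 — holds.
3) a3 = 12 ≠ 15, but a4 = 8 = 8 (second disjunct) — holds.
4) gcd(12, 8) = 4 — holds.
5) max(12, 8) = 12 — holds.
6) gcd(8, 12) = 4 — holds.

Violated: 1.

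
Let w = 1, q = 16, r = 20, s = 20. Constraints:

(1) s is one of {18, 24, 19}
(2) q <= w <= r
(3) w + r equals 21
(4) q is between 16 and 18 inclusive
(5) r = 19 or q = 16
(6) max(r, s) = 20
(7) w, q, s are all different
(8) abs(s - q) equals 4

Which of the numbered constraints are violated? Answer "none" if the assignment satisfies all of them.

Violated: 1, 2.

(1) s = 20 is not in {18, 24, 19}  FAIL
(2) values 16, 1, 20; q = 16 is not <= w = 1  FAIL
(3) w + r = 1 + 20 = 21  OK
(4) q = 16 lies in [16, 18]  OK
(5) r = 20 ≠ 19, but q = 16 = 16 (second disjunct)  OK
(6) max(20, 20) = 20  OK
(7) values 1, 16, 20 are pairwise distinct  OK
(8) abs(20 - 16) = 4  OK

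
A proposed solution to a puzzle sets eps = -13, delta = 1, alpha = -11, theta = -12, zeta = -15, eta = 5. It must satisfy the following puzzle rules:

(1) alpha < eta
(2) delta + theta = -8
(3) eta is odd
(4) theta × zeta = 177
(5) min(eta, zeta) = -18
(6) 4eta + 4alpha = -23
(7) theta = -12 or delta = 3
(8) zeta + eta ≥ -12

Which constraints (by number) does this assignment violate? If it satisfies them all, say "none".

(1) alpha = -11, eta = 5; -11 < 5  ✔
(2) delta + theta = 1 + (-12) = -11, not -8  ✘
(3) eta = 5 is odd  ✔
(4) theta × zeta = -12 × (-15) = 180, not 177  ✘
(5) min(5, -15) = -15, not -18  ✘
(6) 4eta + 4alpha = 4(5) + 4(-11) = -24, not -23  ✘
(7) theta = -12 = -12 (first disjunct)  ✔
(8) zeta + eta = -15 + 5 = -10; -10 ≥ -12  ✔

Constraints 2, 4, 5, and 6 do not hold.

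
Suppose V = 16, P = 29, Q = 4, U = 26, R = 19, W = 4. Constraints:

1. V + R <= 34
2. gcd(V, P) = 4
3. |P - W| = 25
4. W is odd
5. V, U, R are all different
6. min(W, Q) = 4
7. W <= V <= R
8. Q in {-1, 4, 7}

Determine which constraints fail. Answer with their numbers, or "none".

1. V + R = 16 + 19 = 35; 35 > 34, bound 34 not met — fails.
2. gcd(16, 29) = 1, not 4 — fails.
3. |29 - 4| = 25 — holds.
4. W = 4 is even — fails.
5. values 16, 26, 19 are pairwise distinct — holds.
6. min(4, 4) = 4 — holds.
7. values 4 <= 16 <= 19 — holds.
8. Q = 4 is in {-1, 4, 7} — holds.

The assignment fails constraints 1, 2, 4.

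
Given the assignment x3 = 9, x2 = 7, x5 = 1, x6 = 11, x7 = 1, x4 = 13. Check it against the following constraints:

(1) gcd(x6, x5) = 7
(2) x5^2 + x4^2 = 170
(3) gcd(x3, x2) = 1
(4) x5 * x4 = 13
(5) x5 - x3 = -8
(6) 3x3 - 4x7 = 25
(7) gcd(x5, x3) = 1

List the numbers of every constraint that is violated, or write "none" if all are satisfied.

(1) gcd(11, 1) = 1, not 7  no
(2) x5^2 + x4^2 = 1^2 + 13^2 = 1 + 169 = 170  yes
(3) gcd(9, 7) = 1  yes
(4) x5 * x4 = 1 * 13 = 13  yes
(5) x5 - x3 = 1 - 9 = -8  yes
(6) 3x3 - 4x7 = 3(9) - 4(1) = 23, not 25  no
(7) gcd(1, 9) = 1  yes

No — constraints 1 and 6 are not satisfied.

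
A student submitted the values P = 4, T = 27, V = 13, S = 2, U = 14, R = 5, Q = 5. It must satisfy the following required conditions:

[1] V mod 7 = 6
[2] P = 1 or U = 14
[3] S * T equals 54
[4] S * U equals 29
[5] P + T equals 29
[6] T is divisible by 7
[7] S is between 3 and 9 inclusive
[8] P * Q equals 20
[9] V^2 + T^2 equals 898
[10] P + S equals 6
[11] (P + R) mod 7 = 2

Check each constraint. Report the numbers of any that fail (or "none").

[1] 13 mod 7 = 6 — holds.
[2] P = 4 ≠ 1, but U = 14 = 14 (second disjunct) — holds.
[3] S * T = 2 * 27 = 54 — holds.
[4] S * U = 2 * 14 = 28, not 29 — does not hold.
[5] P + T = 4 + 27 = 31, not 29 — does not hold.
[6] 27 = 7*3 + 6, so 7 does not divide 27 — does not hold.
[7] S = 2 is outside [3, 9] — does not hold.
[8] P * Q = 4 * 5 = 20 — holds.
[9] V^2 + T^2 = 13^2 + 27^2 = 169 + 729 = 898 — holds.
[10] P + S = 4 + 2 = 6 — holds.
[11] P + R = 9; 9 mod 7 = 2 — holds.

Constraints 4, 5, 6, 7 do not hold.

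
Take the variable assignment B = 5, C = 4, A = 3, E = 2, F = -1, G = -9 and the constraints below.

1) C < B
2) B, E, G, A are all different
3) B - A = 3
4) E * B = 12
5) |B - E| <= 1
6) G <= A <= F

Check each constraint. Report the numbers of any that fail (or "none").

No — constraints 3, 4, 5, and 6 are not satisfied.

1) C = 4, B = 5; 4 < 5  ✔
2) values 5, 2, -9, 3 are pairwise distinct  ✔
3) B - A = 5 - 3 = 2, not 3  ✘
4) E * B = 2 * 5 = 10, not 12  ✘
5) |5 - 2| = 3; 3 > 1, exceeds bound 1  ✘
6) values -9, 3, -1; A = 3 is not <= F = -1  ✘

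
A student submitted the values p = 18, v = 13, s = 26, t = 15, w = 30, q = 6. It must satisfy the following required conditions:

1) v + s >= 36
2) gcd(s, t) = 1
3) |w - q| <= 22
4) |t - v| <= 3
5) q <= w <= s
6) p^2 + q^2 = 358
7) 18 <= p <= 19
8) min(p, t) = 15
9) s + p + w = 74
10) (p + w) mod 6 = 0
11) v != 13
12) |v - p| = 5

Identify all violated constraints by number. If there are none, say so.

No — constraints 3, 5, 6, 11 are not satisfied.

1) v + s = 13 + 26 = 39; 39 ≥ 36 — holds.
2) gcd(26, 15) = 1 — holds.
3) |30 - 6| = 24; 24 > 22, exceeds bound 22 — fails.
4) |15 - 13| = 2; 2 ≤ 3 — holds.
5) values 6, 30, 26; w = 30 is not <= s = 26 — fails.
6) p^2 + q^2 = 18^2 + 6^2 = 324 + 36 = 360, not 358 — fails.
7) p = 18 lies in [18, 19] — holds.
8) min(18, 15) = 15 — holds.
9) s + p + w = 26 + 18 + 30 = 74 — holds.
10) p + w = 48; 48 mod 6 = 0 — holds.
11) v = 13, but 13 is required to differ — fails.
12) |13 - 18| = 5 — holds.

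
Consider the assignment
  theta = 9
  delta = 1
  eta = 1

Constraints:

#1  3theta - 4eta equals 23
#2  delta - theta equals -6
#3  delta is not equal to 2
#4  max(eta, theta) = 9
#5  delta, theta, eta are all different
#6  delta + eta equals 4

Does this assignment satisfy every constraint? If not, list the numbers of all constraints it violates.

#1 3theta - 4eta = 3(9) - 4(1) = 23  OK
#2 delta - theta = 1 - 9 = -8, not -6  FAIL
#3 delta = 1, and 1 ≠ 2  OK
#4 max(1, 9) = 9  OK
#5 delta = eta = 1, not all different  FAIL
#6 delta + eta = 1 + 1 = 2, not 4  FAIL

Constraints 2, 5, 6 do not hold.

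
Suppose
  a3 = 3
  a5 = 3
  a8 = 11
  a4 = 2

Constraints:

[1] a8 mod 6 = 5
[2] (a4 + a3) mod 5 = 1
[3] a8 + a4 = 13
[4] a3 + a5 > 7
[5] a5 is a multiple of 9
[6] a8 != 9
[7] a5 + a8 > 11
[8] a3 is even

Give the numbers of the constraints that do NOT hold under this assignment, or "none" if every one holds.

[1] 11 mod 6 = 5 — satisfied.
[2] a4 + a3 = 5; 5 mod 5 = 0, not 1 — violated.
[3] a8 + a4 = 11 + 2 = 13 — satisfied.
[4] a3 + a5 = 3 + 3 = 6; 6 ≤ 7, bound 7 not met — violated.
[5] 3 = 9*0 + 3, so 9 does not divide 3 — violated.
[6] a8 = 11, and 11 ≠ 9 — satisfied.
[7] a5 + a8 = 3 + 11 = 14; 14 > 11 — satisfied.
[8] a3 = 3 is odd — violated.

Constraints 2, 4, 5, and 8 do not hold.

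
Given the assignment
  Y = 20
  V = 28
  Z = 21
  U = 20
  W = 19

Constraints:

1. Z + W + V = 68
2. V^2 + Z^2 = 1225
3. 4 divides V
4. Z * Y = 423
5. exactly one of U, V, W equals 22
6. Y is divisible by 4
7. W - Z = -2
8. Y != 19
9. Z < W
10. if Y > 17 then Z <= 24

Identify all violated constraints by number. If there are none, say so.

1. Z + W + V = 21 + 19 + 28 = 68  true
2. V^2 + Z^2 = 28^2 + 21^2 = 784 + 441 = 1225  true
3. 28 / 4 = 7, so 4 divides 28  true
4. Z * Y = 21 * 20 = 420, not 423  false
5. U=20, V=28, W=19; 0 of them equal 22, not exactly one  false
6. 20 / 4 = 5, so 4 divides 20  true
7. W - Z = 19 - 21 = -2  true
8. Y = 20, and 20 ≠ 19  true
9. Z = 21, W = 19; 21 ≥ 19 (want <)  false
10. Y = 20 > 17, so we need Z ≤ 24; Z = 21 ≤ 24  true

Constraints 4, 5, and 9 are violated.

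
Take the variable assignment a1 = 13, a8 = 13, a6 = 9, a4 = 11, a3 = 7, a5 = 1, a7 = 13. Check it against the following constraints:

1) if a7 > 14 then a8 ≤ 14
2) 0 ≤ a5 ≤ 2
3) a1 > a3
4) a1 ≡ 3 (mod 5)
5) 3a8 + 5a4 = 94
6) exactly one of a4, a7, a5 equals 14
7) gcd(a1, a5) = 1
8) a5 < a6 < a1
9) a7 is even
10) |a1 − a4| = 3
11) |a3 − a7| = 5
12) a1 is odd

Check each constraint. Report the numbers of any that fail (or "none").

No — constraints 6, 9, 10, 11 are not satisfied.

1) a7 = 13, not > 14; antecedent false, conditional vacuously true — holds.
2) a5 = 1 lies in [0, 2] — holds.
3) a1 = 13, a3 = 7; 13 > 7 — holds.
4) 13 mod 5 = 3 — holds.
5) 3a8 + 5a4 = 3(13) + 5(11) = 94 — holds.
6) a4=11, a7=13, a5=1; 0 of them equal 14, not exactly one — does not hold.
7) gcd(13, 1) = 1 — holds.
8) values 1 < 9 < 13 — holds.
9) a7 = 13 is odd — does not hold.
10) |13 − 11| = 2, not 3 — does not hold.
11) |7 − 13| = 6, not 5 — does not hold.
12) a1 = 13 is odd — holds.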